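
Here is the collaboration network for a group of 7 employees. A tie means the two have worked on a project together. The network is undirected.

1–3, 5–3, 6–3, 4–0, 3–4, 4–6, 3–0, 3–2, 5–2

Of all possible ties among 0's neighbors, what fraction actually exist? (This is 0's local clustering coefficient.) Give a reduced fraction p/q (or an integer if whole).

1

0's neighbors: 3 and 4 (k = 2).
Possible neighbor pairs: C(2,2) = 1. Edges among them: 3–4 → e = 1.
Clustering(0) = 1/1.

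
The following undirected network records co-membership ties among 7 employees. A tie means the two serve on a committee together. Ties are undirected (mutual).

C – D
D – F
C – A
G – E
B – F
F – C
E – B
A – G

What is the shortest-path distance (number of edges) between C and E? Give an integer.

One shortest route is C – F – B – E, which uses 3 edges, and at distance 2 from C we only reach {B, G}, which does not include E. So d(C,E) = 3.

3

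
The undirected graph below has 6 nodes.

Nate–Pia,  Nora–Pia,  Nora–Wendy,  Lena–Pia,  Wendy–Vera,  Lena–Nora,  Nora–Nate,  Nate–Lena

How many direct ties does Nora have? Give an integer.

Nora is directly tied to Lena, Nate, Pia, and Wendy. That is 4 neighbors, so the degree of Nora is 4.

4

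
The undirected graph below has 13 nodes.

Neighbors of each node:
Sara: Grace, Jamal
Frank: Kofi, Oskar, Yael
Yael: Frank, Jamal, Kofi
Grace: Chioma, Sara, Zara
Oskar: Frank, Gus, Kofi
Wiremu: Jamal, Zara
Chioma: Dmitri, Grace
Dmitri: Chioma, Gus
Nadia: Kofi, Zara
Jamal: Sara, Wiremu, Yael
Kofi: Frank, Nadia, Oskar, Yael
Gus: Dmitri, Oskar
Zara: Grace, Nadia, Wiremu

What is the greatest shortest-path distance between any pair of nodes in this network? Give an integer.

5

Eccentricity of each node (its greatest distance to any other): Chioma:4, Dmitri:4, Frank:4, Grace:4, Gus:5, Jamal:4, Kofi:4, Nadia:4, Oskar:4, Sara:4, Wiremu:5, Yael:4, Zara:4.
The maximum eccentricity is 5, realized for instance by the pair Gus–Wiremu via Gus – Oskar – Kofi – Nadia – Zara – Wiremu. So the diameter is 5.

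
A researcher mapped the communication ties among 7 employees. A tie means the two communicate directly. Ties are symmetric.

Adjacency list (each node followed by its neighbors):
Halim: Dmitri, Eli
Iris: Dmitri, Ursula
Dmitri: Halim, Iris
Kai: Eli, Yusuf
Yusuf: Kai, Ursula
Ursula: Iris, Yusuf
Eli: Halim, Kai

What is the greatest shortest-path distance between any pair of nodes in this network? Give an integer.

3

Eccentricity of each node (its greatest distance to any other): Dmitri:3, Eli:3, Halim:3, Iris:3, Kai:3, Ursula:3, Yusuf:3.
The maximum eccentricity is 3, realized for instance by the pair Iris–Kai via Iris – Ursula – Yusuf – Kai. So the diameter is 3.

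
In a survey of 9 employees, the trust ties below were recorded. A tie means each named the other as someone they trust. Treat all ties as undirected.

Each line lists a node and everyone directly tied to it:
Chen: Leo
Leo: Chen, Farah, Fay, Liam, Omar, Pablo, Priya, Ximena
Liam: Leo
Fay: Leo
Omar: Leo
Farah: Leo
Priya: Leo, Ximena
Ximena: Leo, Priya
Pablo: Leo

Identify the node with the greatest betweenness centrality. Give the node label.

Leo

Unnormalized betweenness of each node: Chen:0, Farah:0, Fay:0, Leo:27, Liam:0, Omar:0, Pablo:0, Priya:0, Ximena:0.
Leo has the largest value, 27, making it the main broker — the node through which the most shortest paths run.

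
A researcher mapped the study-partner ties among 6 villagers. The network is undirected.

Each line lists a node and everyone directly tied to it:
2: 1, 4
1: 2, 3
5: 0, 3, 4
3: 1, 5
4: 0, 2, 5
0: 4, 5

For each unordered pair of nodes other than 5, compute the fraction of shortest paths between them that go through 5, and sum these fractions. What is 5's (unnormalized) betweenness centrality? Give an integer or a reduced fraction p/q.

5/2

Pairs whose geodesics pass through 5 — 0–1: 1/2; 0–3: 1; 4–3: 1.
All other pairs contribute 0.
Summing the contributions gives betweenness(5) = 5/2.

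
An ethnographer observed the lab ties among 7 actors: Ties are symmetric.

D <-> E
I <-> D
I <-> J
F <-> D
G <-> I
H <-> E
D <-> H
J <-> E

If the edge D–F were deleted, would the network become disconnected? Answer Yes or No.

Without the D–F edge there is no alternate route between D and F, so the network disconnects. It is a bridge.

Yes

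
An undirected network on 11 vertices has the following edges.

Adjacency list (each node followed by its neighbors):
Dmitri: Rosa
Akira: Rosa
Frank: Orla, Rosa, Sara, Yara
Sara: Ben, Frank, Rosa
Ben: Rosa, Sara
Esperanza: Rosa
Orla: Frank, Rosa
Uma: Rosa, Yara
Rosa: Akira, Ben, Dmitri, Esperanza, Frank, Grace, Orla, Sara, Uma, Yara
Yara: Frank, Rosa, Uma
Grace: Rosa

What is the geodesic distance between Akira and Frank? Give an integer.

2

One shortest route is Akira – Rosa – Frank, which uses 2 edges, and Akira and Frank are not directly tied, so nothing shorter exists. So d(Akira,Frank) = 2.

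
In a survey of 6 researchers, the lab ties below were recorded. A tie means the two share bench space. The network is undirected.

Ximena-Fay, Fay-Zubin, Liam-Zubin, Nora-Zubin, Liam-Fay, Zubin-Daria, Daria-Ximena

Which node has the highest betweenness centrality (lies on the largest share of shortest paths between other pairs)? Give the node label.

Unnormalized betweenness of each node: Daria:1, Fay:2, Liam:0, Nora:0, Ximena:1/2, Zubin:11/2.
Zubin has the largest value, 11/2, making it the main broker — the node through which the most shortest paths run.

Zubin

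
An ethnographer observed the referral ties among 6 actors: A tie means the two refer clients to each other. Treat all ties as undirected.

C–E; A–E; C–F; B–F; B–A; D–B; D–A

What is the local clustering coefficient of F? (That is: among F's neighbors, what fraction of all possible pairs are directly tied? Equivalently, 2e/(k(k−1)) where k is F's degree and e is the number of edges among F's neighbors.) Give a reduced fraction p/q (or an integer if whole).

F's neighbors: B and C (k = 2).
Possible neighbor pairs: C(2,2) = 1. Edges among them: none → e = 0.
Clustering(F) = 0/1.

0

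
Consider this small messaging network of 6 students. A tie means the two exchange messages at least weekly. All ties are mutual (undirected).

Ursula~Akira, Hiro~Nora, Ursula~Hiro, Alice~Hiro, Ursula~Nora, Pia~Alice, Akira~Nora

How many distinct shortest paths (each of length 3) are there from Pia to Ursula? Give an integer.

The shortest distance is 3, and the only length-3 path is Pia–Alice–Hiro–Ursula. So there is exactly 1 shortest path.

1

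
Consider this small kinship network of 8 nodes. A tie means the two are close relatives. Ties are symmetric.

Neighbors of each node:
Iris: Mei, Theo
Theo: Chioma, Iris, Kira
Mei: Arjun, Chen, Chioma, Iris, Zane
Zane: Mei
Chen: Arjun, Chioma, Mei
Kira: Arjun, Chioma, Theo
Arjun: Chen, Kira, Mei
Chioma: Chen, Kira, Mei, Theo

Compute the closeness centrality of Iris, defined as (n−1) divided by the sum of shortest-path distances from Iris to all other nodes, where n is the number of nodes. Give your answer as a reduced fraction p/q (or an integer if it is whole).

7/12

Distances from Iris: Arjun:2, Chen:2, Chioma:2, Kira:2, Mei:1, Theo:1, Zane:2. Sum = 12.
n = 8, so closeness = 7/12.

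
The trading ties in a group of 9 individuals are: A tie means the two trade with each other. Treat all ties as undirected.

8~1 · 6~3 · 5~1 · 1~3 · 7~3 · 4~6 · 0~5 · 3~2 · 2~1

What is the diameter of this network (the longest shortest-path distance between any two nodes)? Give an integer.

Eccentricity of each node (its greatest distance to any other): 0:5, 1:3, 2:3, 3:3, 4:5, 5:4, 6:4, 7:4, 8:4.
The maximum eccentricity is 5, realized for instance by the pair 0–4 via 0 – 5 – 1 – 3 – 6 – 4. So the diameter is 5.

5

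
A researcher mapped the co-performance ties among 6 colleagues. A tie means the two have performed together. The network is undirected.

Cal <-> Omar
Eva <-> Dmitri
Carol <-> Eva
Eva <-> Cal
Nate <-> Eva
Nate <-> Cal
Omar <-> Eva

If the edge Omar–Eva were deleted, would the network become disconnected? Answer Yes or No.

No

Even without that edge, Omar still reaches Eva via Omar – Cal – Eva, so the network stays connected. Not a bridge.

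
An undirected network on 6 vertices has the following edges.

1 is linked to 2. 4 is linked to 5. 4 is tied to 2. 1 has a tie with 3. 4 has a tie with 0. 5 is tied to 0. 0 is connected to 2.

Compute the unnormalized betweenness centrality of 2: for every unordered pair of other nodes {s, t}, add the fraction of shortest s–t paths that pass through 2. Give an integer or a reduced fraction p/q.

Pairs whose geodesics pass through 2 — 5–1: 2/2; 5–3: 2/2; 4–1: 1; 4–3: 1; 0–1: 1; 0–3: 1.
All other pairs contribute 0.
Summing the contributions gives betweenness(2) = 6.

6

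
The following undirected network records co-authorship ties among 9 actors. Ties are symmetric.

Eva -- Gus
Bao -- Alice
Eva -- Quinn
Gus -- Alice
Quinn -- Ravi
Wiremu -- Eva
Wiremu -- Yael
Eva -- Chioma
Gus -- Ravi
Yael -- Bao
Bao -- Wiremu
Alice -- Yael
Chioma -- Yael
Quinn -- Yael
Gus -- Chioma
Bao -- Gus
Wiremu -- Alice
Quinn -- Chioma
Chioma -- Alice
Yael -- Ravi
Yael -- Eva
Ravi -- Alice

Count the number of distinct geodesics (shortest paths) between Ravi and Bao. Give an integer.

The shortest distance is 2. The length-2 paths are: Ravi–Alice–Bao; Ravi–Gus–Bao; Ravi–Yael–Bao.
That gives 3 distinct shortest paths.

3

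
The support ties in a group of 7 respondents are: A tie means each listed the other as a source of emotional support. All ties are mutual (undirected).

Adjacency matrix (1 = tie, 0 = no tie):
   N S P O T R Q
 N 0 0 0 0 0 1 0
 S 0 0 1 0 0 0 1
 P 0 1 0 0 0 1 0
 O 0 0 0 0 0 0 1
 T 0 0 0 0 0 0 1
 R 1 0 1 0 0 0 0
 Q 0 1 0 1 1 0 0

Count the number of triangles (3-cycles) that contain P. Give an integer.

P's neighbors are R and S, but none of them are tied to each other, so no triangle contains P.

0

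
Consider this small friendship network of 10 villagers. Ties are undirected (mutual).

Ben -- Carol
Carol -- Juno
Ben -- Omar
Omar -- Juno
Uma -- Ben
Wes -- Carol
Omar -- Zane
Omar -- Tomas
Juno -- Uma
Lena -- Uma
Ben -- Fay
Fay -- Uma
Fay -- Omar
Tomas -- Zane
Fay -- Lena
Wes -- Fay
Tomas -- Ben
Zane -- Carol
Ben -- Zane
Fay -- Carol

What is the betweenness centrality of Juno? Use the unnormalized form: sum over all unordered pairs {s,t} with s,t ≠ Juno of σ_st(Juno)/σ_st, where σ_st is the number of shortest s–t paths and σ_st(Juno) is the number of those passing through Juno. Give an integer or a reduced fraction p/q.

11/12

Pairs whose geodesics pass through Juno — Carol–Omar: 1/4; Carol–Uma: 1/3; Omar–Uma: 1/3.
All other pairs contribute 0.
Summing the contributions gives betweenness(Juno) = 11/12.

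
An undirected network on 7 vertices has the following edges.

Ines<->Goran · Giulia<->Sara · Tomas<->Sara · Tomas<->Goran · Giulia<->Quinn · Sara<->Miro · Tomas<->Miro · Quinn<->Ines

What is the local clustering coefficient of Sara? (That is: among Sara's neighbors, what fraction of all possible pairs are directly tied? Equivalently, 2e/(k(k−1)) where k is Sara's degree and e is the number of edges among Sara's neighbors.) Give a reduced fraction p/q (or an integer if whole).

Sara's neighbors: Giulia, Miro, and Tomas (k = 3).
Possible neighbor pairs: C(3,2) = 3. Edges among them: Miro–Tomas → e = 1.
Clustering(Sara) = 1/3.

1/3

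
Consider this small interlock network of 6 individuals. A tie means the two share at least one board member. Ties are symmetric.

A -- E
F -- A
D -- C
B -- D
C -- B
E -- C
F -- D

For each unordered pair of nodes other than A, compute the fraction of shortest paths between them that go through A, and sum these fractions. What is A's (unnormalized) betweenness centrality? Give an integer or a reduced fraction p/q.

Pairs whose geodesics pass through A — E–F: 1.
All other pairs contribute 0.
Summing the contributions gives betweenness(A) = 1.

1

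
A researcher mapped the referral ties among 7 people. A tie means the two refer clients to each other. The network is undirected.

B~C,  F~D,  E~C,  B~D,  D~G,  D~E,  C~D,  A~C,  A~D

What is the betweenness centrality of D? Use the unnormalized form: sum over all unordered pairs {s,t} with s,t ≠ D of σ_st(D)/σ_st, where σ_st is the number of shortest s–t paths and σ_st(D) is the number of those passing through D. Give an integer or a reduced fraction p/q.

21/2

Pairs whose geodesics pass through D — A–G: 1; A–B: 1/2; A–E: 1/2; A–F: 1; G–B: 1; G–C: 1; G–E: 1; G–F: 1; B–E: 1/2; B–F: 1; C–F: 1; E–F: 1.
All other pairs contribute 0.
Summing the contributions gives betweenness(D) = 21/2.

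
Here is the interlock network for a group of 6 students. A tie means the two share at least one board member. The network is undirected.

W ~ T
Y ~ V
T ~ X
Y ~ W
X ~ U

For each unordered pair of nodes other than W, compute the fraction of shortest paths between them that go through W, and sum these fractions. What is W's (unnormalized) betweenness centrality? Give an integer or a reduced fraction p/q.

6

Pairs whose geodesics pass through W — Y–X: 1; Y–T: 1; Y–U: 1; V–X: 1; V–T: 1; V–U: 1.
All other pairs contribute 0.
Summing the contributions gives betweenness(W) = 6.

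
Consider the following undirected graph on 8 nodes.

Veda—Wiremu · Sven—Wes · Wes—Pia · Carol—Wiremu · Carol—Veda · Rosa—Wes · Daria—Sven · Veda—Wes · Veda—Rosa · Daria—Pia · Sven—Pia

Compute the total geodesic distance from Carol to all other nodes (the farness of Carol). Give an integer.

Distances from Carol: Daria:4, Pia:3, Rosa:2, Sven:3, Veda:1, Wes:2, Wiremu:1.
Sum = 4 + 3 + 2 + 3 + 1 + 2 + 1 = 16.

16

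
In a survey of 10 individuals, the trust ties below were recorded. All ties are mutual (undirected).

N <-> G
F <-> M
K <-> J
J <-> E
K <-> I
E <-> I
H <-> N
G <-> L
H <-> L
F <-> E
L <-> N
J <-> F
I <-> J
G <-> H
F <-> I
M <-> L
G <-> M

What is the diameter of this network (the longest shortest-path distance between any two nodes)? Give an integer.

Eccentricity of each node (its greatest distance to any other): E:4, F:3, G:4, H:5, I:4, J:4, K:5, L:4, M:3, N:5.
The maximum eccentricity is 5, realized for instance by the pair H–K via H – G – M – F – J – K. So the diameter is 5.

5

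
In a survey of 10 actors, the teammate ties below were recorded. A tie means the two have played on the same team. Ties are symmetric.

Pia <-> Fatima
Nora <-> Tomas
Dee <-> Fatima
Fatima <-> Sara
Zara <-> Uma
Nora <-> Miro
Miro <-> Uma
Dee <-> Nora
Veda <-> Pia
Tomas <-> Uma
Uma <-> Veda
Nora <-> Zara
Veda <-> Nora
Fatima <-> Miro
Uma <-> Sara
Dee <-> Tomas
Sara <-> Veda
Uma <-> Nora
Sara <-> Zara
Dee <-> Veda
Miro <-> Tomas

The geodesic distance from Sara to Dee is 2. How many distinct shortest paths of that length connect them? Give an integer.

2

The shortest distance is 2. The length-2 paths are: Sara–Veda–Dee; Sara–Fatima–Dee.
That gives 2 distinct shortest paths.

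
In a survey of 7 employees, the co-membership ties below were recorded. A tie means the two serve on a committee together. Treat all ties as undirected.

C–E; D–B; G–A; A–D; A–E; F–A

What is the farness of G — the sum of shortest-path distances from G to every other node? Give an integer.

Distances from G: A:1, B:3, C:3, D:2, E:2, F:2.
Sum = 1 + 3 + 3 + 2 + 2 + 2 = 13.

13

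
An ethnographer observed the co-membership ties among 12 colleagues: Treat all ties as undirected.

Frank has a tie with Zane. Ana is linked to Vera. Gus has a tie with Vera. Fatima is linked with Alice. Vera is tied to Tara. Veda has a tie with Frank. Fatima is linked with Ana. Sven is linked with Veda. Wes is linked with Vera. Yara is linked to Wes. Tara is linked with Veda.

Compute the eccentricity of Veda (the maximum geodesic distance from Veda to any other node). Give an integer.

Distances from Veda: Alice:5, Ana:3, Fatima:4, Frank:1, Gus:3, Sven:1, Tara:1, Vera:2, Wes:3, Yara:4, Zane:2.
The largest is 5 (to Alice), so the eccentricity of Veda is 5.

5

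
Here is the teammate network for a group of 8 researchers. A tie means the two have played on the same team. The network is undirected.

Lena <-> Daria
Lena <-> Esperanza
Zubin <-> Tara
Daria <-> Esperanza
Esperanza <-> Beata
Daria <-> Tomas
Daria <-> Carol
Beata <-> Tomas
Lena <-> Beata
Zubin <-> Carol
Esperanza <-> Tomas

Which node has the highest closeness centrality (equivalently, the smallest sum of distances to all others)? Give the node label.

Farness (sum of distances to all others) for each node — Beata:17, Carol:13, Daria:11, Esperanza:13, Lena:14, Tara:23, Tomas:14, Zubin:17.
The smallest farness is 11, for Daria, so Daria has the highest closeness.

Daria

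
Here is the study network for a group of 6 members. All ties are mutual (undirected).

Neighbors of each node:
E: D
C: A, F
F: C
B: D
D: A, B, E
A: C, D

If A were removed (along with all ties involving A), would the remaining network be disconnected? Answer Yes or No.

Removing A leaves {B, D, and E} with no path to {C and F}, so the network splits into 2 components. A is a cut vertex.

Yes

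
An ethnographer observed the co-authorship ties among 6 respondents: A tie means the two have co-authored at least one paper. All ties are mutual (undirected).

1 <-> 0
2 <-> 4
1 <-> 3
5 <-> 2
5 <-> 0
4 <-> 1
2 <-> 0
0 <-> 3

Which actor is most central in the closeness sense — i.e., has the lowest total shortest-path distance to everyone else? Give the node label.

Farness (sum of distances to all others) for each node — 0:6, 1:7, 2:7, 3:8, 4:8, 5:8.
The smallest farness is 6, for 0, so 0 has the highest closeness.

0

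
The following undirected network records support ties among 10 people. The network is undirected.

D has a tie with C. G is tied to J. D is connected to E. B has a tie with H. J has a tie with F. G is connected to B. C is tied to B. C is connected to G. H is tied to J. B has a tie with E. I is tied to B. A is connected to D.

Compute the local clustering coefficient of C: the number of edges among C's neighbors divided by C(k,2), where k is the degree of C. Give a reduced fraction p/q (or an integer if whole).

C's neighbors: B, D, and G (k = 3).
Possible neighbor pairs: C(3,2) = 3. Edges among them: B–G → e = 1.
Clustering(C) = 1/3.

1/3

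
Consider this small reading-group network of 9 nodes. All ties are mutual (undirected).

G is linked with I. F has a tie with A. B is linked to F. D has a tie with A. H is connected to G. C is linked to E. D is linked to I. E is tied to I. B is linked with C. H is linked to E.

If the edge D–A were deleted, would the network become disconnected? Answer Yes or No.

No

Even without that edge, D still reaches A via D – I – E – C – B – F – A, so the network stays connected. Not a bridge.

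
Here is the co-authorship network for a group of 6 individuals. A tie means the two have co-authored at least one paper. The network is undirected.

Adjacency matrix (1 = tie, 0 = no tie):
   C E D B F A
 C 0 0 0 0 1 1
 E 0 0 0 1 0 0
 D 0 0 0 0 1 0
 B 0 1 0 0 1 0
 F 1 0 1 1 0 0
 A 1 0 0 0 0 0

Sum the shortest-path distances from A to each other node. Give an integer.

13

Distances from A: B:3, C:1, D:3, E:4, F:2.
Sum = 3 + 1 + 3 + 4 + 2 = 13.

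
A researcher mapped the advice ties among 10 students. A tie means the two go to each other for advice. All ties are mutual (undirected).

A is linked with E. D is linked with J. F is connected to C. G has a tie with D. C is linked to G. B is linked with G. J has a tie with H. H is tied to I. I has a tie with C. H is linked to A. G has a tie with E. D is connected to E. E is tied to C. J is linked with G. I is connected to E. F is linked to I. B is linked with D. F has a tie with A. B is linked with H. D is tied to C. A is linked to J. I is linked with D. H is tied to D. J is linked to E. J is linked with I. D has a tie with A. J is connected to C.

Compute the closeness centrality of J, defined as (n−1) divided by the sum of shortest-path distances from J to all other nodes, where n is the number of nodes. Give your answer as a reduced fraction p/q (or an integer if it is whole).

9/11

Distances from J: A:1, B:2, C:1, D:1, E:1, F:2, G:1, H:1, I:1. Sum = 11.
n = 10, so closeness = 9/11.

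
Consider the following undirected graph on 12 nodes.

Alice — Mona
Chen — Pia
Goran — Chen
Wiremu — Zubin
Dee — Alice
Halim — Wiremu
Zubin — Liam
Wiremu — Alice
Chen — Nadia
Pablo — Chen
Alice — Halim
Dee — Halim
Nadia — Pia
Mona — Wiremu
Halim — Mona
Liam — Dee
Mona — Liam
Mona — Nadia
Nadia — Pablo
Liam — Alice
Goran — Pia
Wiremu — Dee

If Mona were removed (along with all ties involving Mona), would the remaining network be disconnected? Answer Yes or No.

Removing Mona leaves {Alice, Dee, Halim, Liam, Wiremu, and Zubin} with no path to {Chen, Goran, Nadia, Pablo, and Pia}, so the network splits into 2 components. Mona is a cut vertex.

Yes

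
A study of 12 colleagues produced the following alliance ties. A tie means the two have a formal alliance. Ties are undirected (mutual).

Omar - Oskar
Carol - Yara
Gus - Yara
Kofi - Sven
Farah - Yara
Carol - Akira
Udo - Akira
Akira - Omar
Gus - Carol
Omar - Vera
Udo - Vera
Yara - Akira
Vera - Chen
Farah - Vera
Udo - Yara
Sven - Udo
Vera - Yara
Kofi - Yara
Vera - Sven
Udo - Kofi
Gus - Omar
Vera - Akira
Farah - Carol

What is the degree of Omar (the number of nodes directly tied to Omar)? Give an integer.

Omar is directly tied to Akira, Gus, Oskar, and Vera. That is 4 neighbors, so the degree of Omar is 4.

4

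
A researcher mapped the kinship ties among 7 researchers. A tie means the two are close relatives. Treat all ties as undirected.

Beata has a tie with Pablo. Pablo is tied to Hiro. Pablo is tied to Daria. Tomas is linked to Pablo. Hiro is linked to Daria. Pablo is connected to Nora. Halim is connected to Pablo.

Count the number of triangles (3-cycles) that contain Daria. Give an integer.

Daria's neighbors: Hiro and Pablo.
Neighbor pairs that are themselves tied: Daria–Hiro–Pablo. Each forms one triangle with Daria, for 1 in total.

1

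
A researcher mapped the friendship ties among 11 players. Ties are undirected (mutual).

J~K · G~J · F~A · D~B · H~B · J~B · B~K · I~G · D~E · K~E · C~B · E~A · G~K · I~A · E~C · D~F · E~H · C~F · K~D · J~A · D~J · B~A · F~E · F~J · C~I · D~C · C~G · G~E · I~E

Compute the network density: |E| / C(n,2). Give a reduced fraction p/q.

29/55

There are 29 edges and 11 nodes, so the maximum possible is C(11,2) = 55.
Density = 29/55.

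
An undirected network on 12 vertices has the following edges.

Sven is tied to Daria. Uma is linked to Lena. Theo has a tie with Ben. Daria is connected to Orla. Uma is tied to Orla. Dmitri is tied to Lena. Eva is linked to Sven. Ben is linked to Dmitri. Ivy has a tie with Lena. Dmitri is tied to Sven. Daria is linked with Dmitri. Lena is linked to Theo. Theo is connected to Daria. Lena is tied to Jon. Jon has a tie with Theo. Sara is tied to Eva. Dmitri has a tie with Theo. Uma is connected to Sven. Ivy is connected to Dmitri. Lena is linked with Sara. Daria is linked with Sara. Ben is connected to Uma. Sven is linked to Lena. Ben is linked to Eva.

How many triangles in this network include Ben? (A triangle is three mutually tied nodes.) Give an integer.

1

Ben's neighbors: Dmitri, Eva, Theo, and Uma.
Neighbor pairs that are themselves tied: Ben–Dmitri–Theo. Each forms one triangle with Ben, for 1 in total.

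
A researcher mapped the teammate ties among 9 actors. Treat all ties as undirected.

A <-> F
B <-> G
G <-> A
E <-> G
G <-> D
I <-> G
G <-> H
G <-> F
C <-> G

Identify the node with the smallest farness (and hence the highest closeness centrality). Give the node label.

G

Farness (sum of distances to all others) for each node — A:14, B:15, C:15, D:15, E:15, F:14, G:8, H:15, I:15.
The smallest farness is 8, for G, so G has the highest closeness.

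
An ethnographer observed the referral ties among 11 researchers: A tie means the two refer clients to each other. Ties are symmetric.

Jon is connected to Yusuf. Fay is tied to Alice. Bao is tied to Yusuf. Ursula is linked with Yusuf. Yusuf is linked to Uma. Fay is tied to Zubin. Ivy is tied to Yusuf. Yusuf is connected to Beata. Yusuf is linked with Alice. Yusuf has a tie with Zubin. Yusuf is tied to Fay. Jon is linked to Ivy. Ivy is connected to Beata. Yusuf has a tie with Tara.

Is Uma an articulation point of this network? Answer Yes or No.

No

Even without Uma, every remaining node can still reach every other (the residual graph is connected), so Uma is not a cut vertex.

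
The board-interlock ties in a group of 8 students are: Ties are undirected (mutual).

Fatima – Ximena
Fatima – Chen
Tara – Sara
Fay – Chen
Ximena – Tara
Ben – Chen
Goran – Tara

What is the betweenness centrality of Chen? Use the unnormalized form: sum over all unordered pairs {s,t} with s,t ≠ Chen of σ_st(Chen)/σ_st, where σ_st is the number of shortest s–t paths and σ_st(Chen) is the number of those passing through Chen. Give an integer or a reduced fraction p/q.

11

Pairs whose geodesics pass through Chen — Tara–Ben: 1; Tara–Fay: 1; Ben–Fatima: 1; Ben–Goran: 1; Ben–Fay: 1; Ben–Ximena: 1; Ben–Sara: 1; Fatima–Fay: 1; Goran–Fay: 1; Fay–Ximena: 1; Fay–Sara: 1.
All other pairs contribute 0.
Summing the contributions gives betweenness(Chen) = 11.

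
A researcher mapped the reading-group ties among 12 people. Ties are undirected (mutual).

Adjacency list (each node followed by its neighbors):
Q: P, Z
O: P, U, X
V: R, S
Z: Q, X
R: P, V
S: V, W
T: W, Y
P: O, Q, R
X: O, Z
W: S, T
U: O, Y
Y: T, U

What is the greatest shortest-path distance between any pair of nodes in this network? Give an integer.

6

Eccentricity of each node (its greatest distance to any other): O:4, P:4, Q:5, R:4, S:5, T:5, U:4, V:4, W:6, X:5, Y:4, Z:6.
The maximum eccentricity is 6, realized for instance by the pair W–Z via W – S – V – R – P – Q – Z. So the diameter is 6.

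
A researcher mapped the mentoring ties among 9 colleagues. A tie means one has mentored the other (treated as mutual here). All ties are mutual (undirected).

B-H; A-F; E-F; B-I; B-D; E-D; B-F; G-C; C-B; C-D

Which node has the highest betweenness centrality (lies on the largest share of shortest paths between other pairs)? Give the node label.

B

Unnormalized betweenness of each node: A:0, B:18, C:7, D:7/2, E:1, F:17/2, G:0, H:0, I:0.
B has the largest value, 18, making it the main broker — the node through which the most shortest paths run.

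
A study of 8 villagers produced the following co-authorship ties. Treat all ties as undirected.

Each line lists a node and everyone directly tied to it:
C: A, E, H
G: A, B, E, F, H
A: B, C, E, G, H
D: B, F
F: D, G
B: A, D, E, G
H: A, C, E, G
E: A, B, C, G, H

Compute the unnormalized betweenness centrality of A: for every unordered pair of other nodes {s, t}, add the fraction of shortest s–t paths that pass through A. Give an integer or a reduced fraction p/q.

9/4

Pairs whose geodesics pass through A — D–C: 1/2; D–H: 1/4; F–C: 1/3; G–C: 1/3; B–C: 1/2; B–H: 1/3.
All other pairs contribute 0.
Summing the contributions gives betweenness(A) = 9/4.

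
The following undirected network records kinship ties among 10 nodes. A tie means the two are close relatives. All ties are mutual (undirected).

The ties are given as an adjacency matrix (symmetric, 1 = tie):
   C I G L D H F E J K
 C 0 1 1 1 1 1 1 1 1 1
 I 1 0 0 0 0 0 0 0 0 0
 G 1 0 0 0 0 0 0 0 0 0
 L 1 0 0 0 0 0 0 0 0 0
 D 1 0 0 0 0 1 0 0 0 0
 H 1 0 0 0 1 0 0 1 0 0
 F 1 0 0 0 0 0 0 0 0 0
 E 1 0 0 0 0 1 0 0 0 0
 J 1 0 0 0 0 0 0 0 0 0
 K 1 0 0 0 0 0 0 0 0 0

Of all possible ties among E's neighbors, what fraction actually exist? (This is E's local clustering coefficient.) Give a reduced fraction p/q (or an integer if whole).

E's neighbors: C and H (k = 2).
Possible neighbor pairs: C(2,2) = 1. Edges among them: C–H → e = 1.
Clustering(E) = 1/1.

1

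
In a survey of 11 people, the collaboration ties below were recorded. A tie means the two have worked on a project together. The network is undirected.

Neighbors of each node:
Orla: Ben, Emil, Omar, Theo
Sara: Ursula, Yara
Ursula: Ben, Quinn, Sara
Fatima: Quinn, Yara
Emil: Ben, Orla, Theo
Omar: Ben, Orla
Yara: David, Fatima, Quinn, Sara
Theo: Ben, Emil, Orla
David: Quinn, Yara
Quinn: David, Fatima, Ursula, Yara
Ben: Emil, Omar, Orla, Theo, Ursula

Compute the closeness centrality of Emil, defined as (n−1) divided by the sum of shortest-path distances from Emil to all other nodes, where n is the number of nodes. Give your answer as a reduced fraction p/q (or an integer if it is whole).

Distances from Emil: Ben:1, David:4, Fatima:4, Omar:2, Orla:1, Quinn:3, Sara:3, Theo:1, Ursula:2, Yara:4. Sum = 25.
n = 11, so closeness = 10/25 = 2/5.

2/5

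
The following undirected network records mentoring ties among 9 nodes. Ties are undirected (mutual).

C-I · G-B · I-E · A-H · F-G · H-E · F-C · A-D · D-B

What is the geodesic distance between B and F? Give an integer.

One shortest route is B – G – F, which uses 2 edges, and B and F are not directly tied, so nothing shorter exists. So d(B,F) = 2.

2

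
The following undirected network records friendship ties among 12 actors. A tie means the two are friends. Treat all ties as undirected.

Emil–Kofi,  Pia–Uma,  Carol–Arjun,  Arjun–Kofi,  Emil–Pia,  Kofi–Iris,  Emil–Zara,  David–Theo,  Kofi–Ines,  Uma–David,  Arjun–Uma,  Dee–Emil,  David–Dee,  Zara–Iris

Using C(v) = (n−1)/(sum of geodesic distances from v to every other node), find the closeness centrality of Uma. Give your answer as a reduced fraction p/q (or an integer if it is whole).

Distances from Uma: Arjun:1, Carol:2, David:1, Dee:2, Emil:2, Ines:3, Iris:3, Kofi:2, Pia:1, Theo:2, Zara:3. Sum = 22.
n = 12, so closeness = 11/22 = 1/2.

1/2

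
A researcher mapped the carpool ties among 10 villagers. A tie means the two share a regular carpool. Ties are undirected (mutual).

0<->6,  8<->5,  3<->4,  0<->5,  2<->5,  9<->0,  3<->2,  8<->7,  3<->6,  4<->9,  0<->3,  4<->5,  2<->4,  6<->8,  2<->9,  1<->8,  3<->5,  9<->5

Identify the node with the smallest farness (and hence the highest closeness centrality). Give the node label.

Farness (sum of distances to all others) for each node — 0:16, 1:22, 2:16, 3:15, 4:16, 5:12, 6:15, 7:22, 8:14, 9:16.
The smallest farness is 12, for 5, so 5 has the highest closeness.

5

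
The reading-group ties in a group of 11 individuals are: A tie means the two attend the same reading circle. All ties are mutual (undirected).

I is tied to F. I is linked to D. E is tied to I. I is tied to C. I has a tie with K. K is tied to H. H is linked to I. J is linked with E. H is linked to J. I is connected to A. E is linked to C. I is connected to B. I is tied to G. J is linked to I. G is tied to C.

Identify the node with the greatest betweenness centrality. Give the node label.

Unnormalized betweenness of each node: A:0, B:0, C:1/2, D:0, E:1/2, F:0, G:0, H:1/2, I:38, J:1/2, K:0.
I has the largest value, 38, making it the main broker — the node through which the most shortest paths run.

I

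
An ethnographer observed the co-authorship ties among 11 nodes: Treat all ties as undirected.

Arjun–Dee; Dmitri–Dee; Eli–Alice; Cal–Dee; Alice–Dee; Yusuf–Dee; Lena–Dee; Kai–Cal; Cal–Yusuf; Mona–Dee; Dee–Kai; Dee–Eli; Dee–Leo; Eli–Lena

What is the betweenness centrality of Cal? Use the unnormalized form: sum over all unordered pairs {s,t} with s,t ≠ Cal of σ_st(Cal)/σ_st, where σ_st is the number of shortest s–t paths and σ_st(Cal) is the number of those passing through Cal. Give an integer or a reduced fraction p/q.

Pairs whose geodesics pass through Cal — Yusuf–Kai: 1/2.
All other pairs contribute 0.
Summing the contributions gives betweenness(Cal) = 1/2.

1/2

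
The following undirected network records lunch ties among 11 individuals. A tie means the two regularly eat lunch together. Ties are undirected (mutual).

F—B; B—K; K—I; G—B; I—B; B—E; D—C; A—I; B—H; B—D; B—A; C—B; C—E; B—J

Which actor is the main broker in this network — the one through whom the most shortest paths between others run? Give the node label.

B

Unnormalized betweenness of each node: A:0, B:40, C:1/2, D:0, E:0, F:0, G:0, H:0, I:1/2, J:0, K:0.
B has the largest value, 40, making it the main broker — the node through which the most shortest paths run.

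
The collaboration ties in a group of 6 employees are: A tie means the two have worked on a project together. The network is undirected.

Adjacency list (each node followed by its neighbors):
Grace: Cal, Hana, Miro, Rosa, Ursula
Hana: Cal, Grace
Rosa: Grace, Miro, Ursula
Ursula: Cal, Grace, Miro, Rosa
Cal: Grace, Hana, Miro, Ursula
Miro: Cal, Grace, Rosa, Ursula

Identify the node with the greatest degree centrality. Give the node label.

Grace

Degrees — Cal:4, Grace:5, Hana:2, Miro:4, Rosa:3, Ursula:4.
The maximum is 5, attained only by Grace.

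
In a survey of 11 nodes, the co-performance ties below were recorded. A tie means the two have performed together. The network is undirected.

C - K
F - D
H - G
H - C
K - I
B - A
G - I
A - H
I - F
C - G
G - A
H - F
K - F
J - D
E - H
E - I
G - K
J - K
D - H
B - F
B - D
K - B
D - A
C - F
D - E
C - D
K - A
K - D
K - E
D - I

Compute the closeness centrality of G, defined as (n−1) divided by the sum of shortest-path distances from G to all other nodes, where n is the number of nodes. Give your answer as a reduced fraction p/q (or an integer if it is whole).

Distances from G: A:1, B:2, C:1, D:2, E:2, F:2, H:1, I:1, J:2, K:1. Sum = 15.
n = 11, so closeness = 10/15 = 2/3.

2/3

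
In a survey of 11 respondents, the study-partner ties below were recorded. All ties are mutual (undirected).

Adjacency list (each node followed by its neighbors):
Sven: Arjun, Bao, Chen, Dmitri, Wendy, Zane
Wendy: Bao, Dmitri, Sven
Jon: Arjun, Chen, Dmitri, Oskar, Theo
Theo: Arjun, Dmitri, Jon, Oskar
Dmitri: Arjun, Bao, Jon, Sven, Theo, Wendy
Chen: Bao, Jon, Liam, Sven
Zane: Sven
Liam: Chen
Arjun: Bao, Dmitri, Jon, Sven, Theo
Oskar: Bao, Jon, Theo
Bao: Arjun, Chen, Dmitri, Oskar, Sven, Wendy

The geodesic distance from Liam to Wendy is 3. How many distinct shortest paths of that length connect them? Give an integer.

The shortest distance is 3. The length-3 paths are: Liam–Chen–Bao–Wendy; Liam–Chen–Sven–Wendy.
That gives 2 distinct shortest paths.

2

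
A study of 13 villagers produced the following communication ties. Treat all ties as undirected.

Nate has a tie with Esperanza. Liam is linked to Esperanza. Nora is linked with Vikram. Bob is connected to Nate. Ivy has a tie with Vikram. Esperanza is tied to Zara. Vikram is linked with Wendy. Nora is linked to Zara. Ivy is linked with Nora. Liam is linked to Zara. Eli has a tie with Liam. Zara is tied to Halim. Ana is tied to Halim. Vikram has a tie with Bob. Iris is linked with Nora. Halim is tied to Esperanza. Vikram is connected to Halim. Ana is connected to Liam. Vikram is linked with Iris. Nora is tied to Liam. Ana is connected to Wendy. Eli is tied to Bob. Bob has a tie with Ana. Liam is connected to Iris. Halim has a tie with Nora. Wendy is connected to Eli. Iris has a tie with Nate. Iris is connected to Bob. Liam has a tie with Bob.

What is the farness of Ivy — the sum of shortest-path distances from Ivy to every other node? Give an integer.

Distances from Ivy: Ana:3, Bob:2, Eli:3, Esperanza:3, Halim:2, Iris:2, Liam:2, Nate:3, Nora:1, Vikram:1, Wendy:2, Zara:2.
Sum = 3 + 2 + 3 + 3 + 2 + 2 + 2 + 3 + 1 + 1 + 2 + 2 = 26.

26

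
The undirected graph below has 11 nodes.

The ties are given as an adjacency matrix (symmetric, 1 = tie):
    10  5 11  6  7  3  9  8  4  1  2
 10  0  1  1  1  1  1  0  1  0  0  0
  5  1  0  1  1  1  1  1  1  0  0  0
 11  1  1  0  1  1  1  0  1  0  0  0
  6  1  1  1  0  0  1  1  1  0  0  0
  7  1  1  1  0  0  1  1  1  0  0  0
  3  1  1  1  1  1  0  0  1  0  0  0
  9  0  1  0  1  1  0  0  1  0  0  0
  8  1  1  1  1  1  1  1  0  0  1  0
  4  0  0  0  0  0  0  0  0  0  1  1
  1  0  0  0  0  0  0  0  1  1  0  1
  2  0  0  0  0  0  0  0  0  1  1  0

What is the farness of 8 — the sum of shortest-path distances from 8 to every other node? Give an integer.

12

Distances from 8: 1:1, 2:2, 3:1, 4:2, 5:1, 6:1, 7:1, 9:1, 10:1, 11:1.
Sum = 1 + 2 + 1 + 2 + 1 + 1 + 1 + 1 + 1 + 1 = 12.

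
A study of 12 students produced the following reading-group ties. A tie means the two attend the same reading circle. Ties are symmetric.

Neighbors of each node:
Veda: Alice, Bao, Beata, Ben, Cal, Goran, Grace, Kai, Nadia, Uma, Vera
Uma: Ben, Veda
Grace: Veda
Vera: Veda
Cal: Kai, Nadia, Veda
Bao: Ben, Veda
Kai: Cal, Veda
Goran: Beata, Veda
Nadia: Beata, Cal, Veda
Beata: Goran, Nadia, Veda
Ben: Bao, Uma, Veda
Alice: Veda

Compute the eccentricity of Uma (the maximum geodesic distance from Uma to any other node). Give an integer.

2

Distances from Uma: Alice:2, Bao:2, Beata:2, Ben:1, Cal:2, Goran:2, Grace:2, Kai:2, Nadia:2, Veda:1, Vera:2.
The largest is 2 (to Nadia, Kai, Goran, Bao, Alice, Vera, Beata, Cal, and Grace), so the eccentricity of Uma is 2.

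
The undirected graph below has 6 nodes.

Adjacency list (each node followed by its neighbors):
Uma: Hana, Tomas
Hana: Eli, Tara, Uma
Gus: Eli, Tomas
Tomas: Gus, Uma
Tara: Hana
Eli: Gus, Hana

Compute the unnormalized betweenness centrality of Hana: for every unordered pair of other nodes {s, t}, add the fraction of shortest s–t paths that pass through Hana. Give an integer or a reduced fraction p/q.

Pairs whose geodesics pass through Hana — Tomas–Tara: 1; Gus–Tara: 1; Uma–Eli: 1; Uma–Tara: 1; Eli–Tara: 1.
All other pairs contribute 0.
Summing the contributions gives betweenness(Hana) = 5.

5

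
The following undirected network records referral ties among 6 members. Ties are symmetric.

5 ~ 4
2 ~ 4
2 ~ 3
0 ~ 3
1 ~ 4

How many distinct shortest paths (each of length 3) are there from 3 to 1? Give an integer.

The shortest distance is 3, and the only length-3 path is 3–2–4–1. So there is exactly 1 shortest path.

1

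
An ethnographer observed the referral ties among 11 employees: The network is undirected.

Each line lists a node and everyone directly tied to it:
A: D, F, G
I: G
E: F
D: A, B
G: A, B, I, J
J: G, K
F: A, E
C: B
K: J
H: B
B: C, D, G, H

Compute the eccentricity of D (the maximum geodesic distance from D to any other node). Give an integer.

4

Distances from D: A:1, B:1, C:2, E:3, F:2, G:2, H:2, I:3, J:3, K:4.
The largest is 4 (to K), so the eccentricity of D is 4.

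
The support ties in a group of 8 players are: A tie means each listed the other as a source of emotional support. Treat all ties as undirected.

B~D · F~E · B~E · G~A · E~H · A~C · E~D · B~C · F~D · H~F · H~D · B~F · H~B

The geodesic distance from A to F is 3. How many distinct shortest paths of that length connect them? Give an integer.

1

The shortest distance is 3, and the only length-3 path is A–C–B–F. So there is exactly 1 shortest path.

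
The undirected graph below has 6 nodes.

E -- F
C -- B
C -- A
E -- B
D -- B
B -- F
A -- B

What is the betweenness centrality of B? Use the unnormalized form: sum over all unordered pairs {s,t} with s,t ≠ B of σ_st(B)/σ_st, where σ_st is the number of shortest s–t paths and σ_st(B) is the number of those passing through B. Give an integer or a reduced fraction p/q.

Pairs whose geodesics pass through B — D–A: 1; D–E: 1; D–F: 1; D–C: 1; A–E: 1; A–F: 1; E–C: 1; F–C: 1.
All other pairs contribute 0.
Summing the contributions gives betweenness(B) = 8.

8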